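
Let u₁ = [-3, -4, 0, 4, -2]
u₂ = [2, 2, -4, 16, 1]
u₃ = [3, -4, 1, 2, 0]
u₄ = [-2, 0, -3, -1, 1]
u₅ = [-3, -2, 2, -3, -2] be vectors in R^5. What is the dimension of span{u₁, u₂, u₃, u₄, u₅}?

Form the matrix with u₁, u₂, u₃, u₄, u₅ as columns and reduce.
Exactly 4 pivots survive; hence the rank is 4.

4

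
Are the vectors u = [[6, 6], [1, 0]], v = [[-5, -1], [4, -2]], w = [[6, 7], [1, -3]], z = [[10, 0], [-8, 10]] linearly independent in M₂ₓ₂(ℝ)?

Take coordinates with respect to the standard basis {E₁₁, E₁₂, E₂₁, E₂₂}.
The matrix [u|v|w|z] has determinant 0.
A zero determinant means the columns are linearly dependent.
Indeed 2u - 2v - 2w - z = 0.

linearly dependent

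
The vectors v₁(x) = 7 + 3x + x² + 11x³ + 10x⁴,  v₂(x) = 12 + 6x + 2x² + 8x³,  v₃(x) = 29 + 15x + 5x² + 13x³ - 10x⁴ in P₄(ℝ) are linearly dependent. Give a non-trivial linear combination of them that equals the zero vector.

v₁ - 3v₂ + v₃ = 0

Take coordinates with respect to {1, x, …, x⁴}.
Write the vectors as columns of a matrix and find a nonzero vector in its null space.
A generator of the null space is (1, -3, 1).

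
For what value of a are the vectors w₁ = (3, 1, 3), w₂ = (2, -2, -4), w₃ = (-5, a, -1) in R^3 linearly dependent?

a = 1/9

Place the vectors as rows of a 3×3 matrix; dependence ⇔ determinant zero.
Cofactor expansion gives det = 18*a - 2.
Solving 18*a - 2 = 0 yields a = 1/9.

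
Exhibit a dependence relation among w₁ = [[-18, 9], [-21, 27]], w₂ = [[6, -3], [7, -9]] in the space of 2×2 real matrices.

w₁ + 3w₂ = 0

Pass to coordinate vectors relative to the basis {E₁₁, E₁₂, E₂₁, E₂₂}.
Solve the homogeneous system with w₁, w₂ as columns by row-reducing the coefficient matrix.
One solution (up to scaling) is (1, 3).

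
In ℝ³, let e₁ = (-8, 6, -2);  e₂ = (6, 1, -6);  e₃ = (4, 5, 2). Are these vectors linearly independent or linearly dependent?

linearly independent

Row-reduce the matrix whose columns are e₁, e₂, e₃.
The reduction yields 3 nonzero rows, so the rank is 3.
Since rank = 3 (the number of vectors), the set is linearly independent.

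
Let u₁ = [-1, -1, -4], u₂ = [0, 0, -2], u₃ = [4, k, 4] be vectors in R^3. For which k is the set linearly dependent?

The vectors are dependent exactly when the determinant of the matrix with rows u₁, u₂, u₃ vanishes.
Cofactor expansion gives det = 8 - 2*k.
Solving 8 - 2*k = 0 yields k = 4.

k = 4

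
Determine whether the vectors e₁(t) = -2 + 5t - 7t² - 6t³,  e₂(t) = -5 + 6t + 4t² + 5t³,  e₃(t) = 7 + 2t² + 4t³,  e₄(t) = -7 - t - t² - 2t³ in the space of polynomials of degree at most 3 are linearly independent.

Take coordinates with respect to the standard basis {1, t, …, t³}.
Place the vectors as rows of a 4×4 matrix and reduce to echelon form.
The reduction yields 4 nonzero rows, so the rank is 4.
Since rank = 4 (the number of vectors), the set is linearly independent.

linearly independent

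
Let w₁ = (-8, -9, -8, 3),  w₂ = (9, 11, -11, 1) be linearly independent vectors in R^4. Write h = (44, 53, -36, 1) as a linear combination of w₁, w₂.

Solve the system with w₁, w₂ as columns and h as the right-hand side.
The system has the unique solution (a₁, a₂) = (-1, 4).

h = -w₁ + 4w₂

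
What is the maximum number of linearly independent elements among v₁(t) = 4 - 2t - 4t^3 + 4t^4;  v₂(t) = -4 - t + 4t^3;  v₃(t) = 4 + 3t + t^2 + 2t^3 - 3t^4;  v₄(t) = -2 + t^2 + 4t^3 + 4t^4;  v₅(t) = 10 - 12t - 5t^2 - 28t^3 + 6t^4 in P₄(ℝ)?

4

Pass to coordinate vectors with respect to the basis {1, t, …, t^4}.
Put the 5×5 matrix [v₁|v₂|v₃|v₄|v₅] into echelon form.
The echelon form has 4 nonzero rows, so the rank is 4.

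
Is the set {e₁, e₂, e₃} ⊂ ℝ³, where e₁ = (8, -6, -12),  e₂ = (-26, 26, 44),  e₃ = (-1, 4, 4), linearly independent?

Place the vectors as rows of a 3×3 matrix and reduce to echelon form.
The reduction yields 2 nonzero rows, so the rank is 2.
Since rank 2 < 3, the set is linearly dependent.

linearly dependent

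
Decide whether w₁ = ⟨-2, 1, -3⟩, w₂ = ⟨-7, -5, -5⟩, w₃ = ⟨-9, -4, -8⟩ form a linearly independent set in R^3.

linearly dependent

Place the vectors as rows of a 3×3 matrix and reduce to echelon form.
The reduction yields 2 nonzero rows, so the rank is 2.
Since rank 2 < 3, the set is linearly dependent.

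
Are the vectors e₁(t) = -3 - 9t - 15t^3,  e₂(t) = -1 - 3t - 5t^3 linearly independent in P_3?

Take coordinates with respect to the standard basis {1, t, …, t^3}.
Row-reduce the matrix whose columns are e₁, e₂.
The reduction yields 1 nonzero row, so the rank is 1.
Since rank 1 < 2, the set is linearly dependent.

linearly dependent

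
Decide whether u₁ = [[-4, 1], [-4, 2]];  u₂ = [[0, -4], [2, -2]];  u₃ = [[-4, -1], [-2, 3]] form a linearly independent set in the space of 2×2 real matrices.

Write each element as a coordinate vector in ℝ⁴ using {E₁₁, E₁₂, E₂₁, E₂₂}.
Place the vectors as rows of a 3×4 matrix and reduce to echelon form.
The reduction yields 3 nonzero rows, so the rank is 3.
Since rank = 3 (the number of vectors), the set is linearly independent.

linearly independent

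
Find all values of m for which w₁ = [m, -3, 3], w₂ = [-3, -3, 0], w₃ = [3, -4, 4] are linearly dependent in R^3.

m = 9/4

Dependence holds iff the 3×3 matrix [w₁ w₂ w₃] is singular.
Expanding, det = 27 - 12*m.
Solving 27 - 12*m = 0 yields m = 9/4.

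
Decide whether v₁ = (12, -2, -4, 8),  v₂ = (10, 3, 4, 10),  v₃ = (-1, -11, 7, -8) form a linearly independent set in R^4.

linearly independent

Row-reduce the matrix whose columns are v₁, v₂, v₃.
The reduction yields 3 nonzero rows, so the rank is 3.
Since rank = 3 (the number of vectors), the set is linearly independent.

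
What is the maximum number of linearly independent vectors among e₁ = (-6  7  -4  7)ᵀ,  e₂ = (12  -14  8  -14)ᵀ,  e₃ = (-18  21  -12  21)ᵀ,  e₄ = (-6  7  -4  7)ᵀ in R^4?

1

Apply Gaussian elimination to the matrix whose rows are e₁, e₂, e₃, e₄.
Exactly 1 pivot survives; hence the rank is 1.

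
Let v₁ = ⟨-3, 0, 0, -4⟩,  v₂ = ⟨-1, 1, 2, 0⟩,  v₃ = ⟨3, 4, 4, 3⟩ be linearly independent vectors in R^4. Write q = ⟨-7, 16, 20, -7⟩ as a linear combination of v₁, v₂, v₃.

Since v₁, v₂, v₃ are independent, the coefficients expressing q are uniquely determined by a linear system.
Row-reducing the augmented matrix gives the unique coefficients (c₁, c₂, c₃) = (4, 4, 3).

q = 4v₁ + 4v₂ + 3v₃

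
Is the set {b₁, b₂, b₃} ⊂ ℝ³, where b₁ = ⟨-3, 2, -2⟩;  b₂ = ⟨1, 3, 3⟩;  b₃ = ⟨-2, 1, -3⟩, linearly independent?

linearly independent

Row-reduce the matrix whose columns are b₁, b₂, b₃.
The reduction yields 3 nonzero rows, so the rank is 3.
Since rank = 3 (the number of vectors), the set is linearly independent.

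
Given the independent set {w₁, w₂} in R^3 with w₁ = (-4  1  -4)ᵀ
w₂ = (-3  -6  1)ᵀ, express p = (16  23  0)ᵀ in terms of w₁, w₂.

p = -w₁ - 4w₂

Solve the system with w₁, w₂ as columns and p as the right-hand side.
The system has the unique solution (c₁, c₂) = (-1, -4).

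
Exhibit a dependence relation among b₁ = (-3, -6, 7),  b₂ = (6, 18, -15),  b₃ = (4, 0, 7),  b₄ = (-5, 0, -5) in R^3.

3b₁ + b₂ - 3b₃ - 3b₄ = 0

Row-reduce the matrix with b₁, b₂, b₃, b₄ as columns; the null space gives the coefficients.
The free variable yields coefficients (3, 1, -3, -3) (any nonzero multiple also works).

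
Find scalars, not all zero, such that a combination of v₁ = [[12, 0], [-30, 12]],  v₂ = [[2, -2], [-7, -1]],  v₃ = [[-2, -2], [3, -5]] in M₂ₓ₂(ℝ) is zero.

Pass to coordinate vectors relative to the basis {E₁₁, E₁₂, E₂₁, E₂₂}.
Write the vectors as columns of a matrix and find a nonzero vector in its null space.
The free variable yields coefficients (1, -3, 3) (any nonzero multiple also works).

v₁ - 3v₂ + 3v₃ = 0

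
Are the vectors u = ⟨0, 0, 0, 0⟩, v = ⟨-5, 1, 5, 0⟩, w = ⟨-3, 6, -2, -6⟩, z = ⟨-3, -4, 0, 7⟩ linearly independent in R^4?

linearly dependent

One of the vectors is the zero vector, so the set is linearly dependent.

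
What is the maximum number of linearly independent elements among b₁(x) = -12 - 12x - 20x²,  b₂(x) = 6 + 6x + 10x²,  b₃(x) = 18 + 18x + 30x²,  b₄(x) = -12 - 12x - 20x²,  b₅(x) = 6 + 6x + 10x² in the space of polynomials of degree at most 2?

1

Represent each element by its coordinate vector in ℝ³.
Row-reduce the 5×3 matrix with these as rows.
There is 1 pivot column, so rank = 1.
(With 5 elements in a 3-dimensional space the rank is at most 3.)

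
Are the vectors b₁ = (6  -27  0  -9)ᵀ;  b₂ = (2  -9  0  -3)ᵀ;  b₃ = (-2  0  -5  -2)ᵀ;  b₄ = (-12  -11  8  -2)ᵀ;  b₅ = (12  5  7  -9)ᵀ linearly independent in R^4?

There are 5 vectors in a 4-dimensional space, so they cannot be linearly independent.

linearly dependent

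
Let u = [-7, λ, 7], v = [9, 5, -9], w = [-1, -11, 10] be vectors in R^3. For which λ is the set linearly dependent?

λ = -35/9

The vectors are dependent exactly when the determinant of the matrix with rows u, v, w vanishes.
Cofactor expansion gives det = -81*λ - 315.
Setting this to zero gives λ = -35/9.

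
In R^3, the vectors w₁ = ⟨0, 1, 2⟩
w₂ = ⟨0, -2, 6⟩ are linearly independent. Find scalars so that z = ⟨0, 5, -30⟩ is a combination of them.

Solve the system with w₁, w₂ as columns and z as the right-hand side.
Back-substitution yields (a₁, a₂) = (-3, -4).

z = -3w₁ - 4w₂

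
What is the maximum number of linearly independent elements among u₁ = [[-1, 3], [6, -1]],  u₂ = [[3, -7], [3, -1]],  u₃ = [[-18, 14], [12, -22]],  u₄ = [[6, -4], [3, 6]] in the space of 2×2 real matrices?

3

Pass to coordinate vectors with respect to the basis {E₁₁, E₁₂, E₂₁, E₂₂}.
Apply Gaussian elimination to the matrix whose rows are u₁, u₂, u₃, u₄.
There are 3 pivot columns, so rank = 3.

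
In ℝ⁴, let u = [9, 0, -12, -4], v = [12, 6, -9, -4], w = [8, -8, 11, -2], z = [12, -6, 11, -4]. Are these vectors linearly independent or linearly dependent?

Place the vectors as rows of a 4×4 matrix and reduce to echelon form.
The reduction yields 4 nonzero rows, so the rank is 4.
Since rank = 4 (the number of vectors), the set is linearly independent.

linearly independent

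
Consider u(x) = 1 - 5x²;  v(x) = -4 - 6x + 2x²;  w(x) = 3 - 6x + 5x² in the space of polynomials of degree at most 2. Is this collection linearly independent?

linearly independent

Write each element as a coordinate vector in ℝ³ using {1, x, x²}.
Place the vectors as rows of a 3×3 matrix and reduce to echelon form.
The reduction yields 3 nonzero rows, so the rank is 3.
Since rank = 3 (the number of vectors), the set is linearly independent.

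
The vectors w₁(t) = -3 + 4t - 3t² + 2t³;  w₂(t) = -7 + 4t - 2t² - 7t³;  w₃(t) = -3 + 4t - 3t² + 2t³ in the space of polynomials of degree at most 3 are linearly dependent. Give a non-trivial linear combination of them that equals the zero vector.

w₁ - w₃ = 0

Pass to coordinate vectors relative to the basis {1, t, …, t³}.
Row-reduce the matrix with w₁, w₂, w₃ as columns; the null space gives the coefficients.
One solution (up to scaling) is (1, 0, -1).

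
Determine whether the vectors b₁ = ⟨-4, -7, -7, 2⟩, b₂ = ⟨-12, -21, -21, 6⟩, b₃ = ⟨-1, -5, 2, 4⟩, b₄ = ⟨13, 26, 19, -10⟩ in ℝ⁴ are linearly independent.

Place the vectors as rows of a 4×4 matrix and reduce to echelon form.
The reduction yields 2 nonzero rows, so the rank is 2.
Since rank 2 < 4, the set is linearly dependent.

linearly dependent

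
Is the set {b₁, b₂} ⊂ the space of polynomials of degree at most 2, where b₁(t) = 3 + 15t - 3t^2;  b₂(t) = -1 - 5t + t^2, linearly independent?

Take coordinates with respect to the standard basis {1, t, t^2}.
Row-reduce the matrix whose columns are b₁, b₂.
The reduction yields 1 nonzero row, so the rank is 1.
Since rank 1 < 2, the set is linearly dependent.
Indeed b₁ + 3b₂ = 0.

linearly dependent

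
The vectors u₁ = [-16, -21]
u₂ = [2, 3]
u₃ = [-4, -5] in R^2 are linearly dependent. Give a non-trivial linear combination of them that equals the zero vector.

Solve the homogeneous system with u₁, u₂, u₃ as columns by row-reducing the coefficient matrix.
The free variable yields coefficients (1, 2, -3) (any nonzero multiple also works).

u₁ + 2u₂ - 3u₃ = 0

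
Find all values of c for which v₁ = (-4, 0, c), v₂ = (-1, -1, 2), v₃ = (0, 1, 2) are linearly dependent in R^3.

c = 16

Dependence holds iff the 3×3 matrix [v₁ v₂ v₃] is singular.
Cofactor expansion gives det = 16 - c.
Solving 16 - c = 0 yields c = 16.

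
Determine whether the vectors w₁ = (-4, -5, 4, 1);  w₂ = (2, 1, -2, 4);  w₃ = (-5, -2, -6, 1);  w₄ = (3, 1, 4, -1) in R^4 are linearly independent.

The matrix [w₁|w₂|w₃|w₄] has determinant 36.
A nonzero determinant means the columns are linearly independent.

linearly independent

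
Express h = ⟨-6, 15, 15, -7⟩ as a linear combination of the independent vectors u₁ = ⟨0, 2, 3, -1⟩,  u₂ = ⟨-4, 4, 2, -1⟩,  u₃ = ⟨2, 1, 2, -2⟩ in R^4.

h = 3u₁ + 2u₂ + u₃

Write h = a₁u₁ + … + a₃u₃ and equate components.
Back-substitution yields (a₁, a₂, a₃) = (3, 2, 1).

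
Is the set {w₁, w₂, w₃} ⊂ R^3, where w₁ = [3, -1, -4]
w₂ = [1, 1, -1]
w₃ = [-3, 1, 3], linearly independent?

Row-reduce the matrix whose columns are w₁, w₂, w₃.
The reduction yields 3 nonzero rows, so the rank is 3.
Since rank = 3 (the number of vectors), the set is linearly independent.

linearly independent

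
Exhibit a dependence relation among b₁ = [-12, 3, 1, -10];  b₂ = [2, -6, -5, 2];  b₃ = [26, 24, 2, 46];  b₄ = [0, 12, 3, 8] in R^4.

Set up α₁b₁ + … + α₄b₄ = 0 and solve the homogeneous system.
A generator of the null space is (2, -1, 1, -3).

2b₁ - b₂ + b₃ - 3b₄ = 0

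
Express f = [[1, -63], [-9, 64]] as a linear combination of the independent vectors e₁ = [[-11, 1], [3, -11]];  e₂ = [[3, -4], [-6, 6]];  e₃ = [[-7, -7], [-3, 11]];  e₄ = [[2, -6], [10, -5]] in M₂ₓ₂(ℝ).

Work in coordinates with respect to the standard basis {E₁₁, E₁₂, E₂₁, E₂₂}.
Since e₁, e₂, e₃, e₄ are independent, the coefficients expressing f are uniquely determined by a linear system.
The system has the unique solution (α₁, …, α₄) = (-1, 4, 4, 3).

f = -e₁ + 4e₂ + 4e₃ + 3e₄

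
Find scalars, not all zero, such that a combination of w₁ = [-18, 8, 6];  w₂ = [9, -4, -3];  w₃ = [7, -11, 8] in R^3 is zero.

w₁ + 2w₂ = 0

Set up α₁w₁ + … + α₃w₃ = 0 and solve the homogeneous system.
A generator of the null space is (1, 2, 0).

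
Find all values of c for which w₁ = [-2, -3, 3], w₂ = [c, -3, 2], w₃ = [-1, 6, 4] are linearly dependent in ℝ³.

c = -3/2

Place the vectors as rows of a 3×3 matrix; dependence ⇔ determinant zero.
The determinant works out to 30*c + 45.
This vanishes exactly when c = -3/2.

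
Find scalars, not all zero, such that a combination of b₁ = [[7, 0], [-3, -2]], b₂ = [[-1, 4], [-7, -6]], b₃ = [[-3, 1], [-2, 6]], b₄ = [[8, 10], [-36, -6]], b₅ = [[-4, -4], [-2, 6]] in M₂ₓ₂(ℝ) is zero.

Write each element as a vector in ℝ⁴ using {E₁₁, E₁₂, E₂₁, E₂₂}.
Solve the homogeneous system with b₁, b₂, b₃, b₄, b₅ as columns by row-reducing the coefficient matrix.
A generator of the null space is (3, 3, 2, -1, 1).

3b₁ + 3b₂ + 2b₃ - b₄ + b₅ = 0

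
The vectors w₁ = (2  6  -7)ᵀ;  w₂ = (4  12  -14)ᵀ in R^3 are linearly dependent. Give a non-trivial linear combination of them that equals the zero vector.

Solve the homogeneous system with w₁, w₂ as columns by row-reducing the coefficient matrix.
One solution (up to scaling) is (2, -1).

2w₁ - w₂ = 0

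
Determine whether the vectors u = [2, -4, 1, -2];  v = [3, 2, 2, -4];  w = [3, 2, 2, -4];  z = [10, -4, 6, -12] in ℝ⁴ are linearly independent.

Two of the vectors are equal, giving an immediate dependence.

linearly dependent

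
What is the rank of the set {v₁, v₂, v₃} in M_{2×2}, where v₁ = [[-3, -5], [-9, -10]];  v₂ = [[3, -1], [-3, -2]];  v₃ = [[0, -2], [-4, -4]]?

2

Represent each element by its coordinate vector in ℝ⁴.
Apply Gaussian elimination to the matrix whose rows are v₁, v₂, v₃.
Exactly 2 pivots survive; hence the rank is 2.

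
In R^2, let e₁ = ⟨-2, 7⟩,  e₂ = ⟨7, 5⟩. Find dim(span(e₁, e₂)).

dim = 2

Form the matrix with e₁, e₂ as columns and reduce.
There are 2 pivot columns, so rank = 2.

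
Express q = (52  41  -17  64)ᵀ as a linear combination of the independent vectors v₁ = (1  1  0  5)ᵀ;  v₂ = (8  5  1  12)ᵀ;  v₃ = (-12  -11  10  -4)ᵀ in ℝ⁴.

q = 4v₁ + 3v₂ - 2v₃

Write q = a₁v₁ + … + a₃v₃ and equate components.
Back-substitution yields (a₁, a₂, a₃) = (4, 3, -2).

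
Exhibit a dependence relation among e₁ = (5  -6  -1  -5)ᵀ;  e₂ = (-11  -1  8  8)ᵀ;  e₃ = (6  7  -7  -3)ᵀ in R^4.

Set up α₁e₁ + … + α₃e₃ = 0 and solve the homogeneous system.
A generator of the null space is (1, 1, 1).

e₁ + e₂ + e₃ = 0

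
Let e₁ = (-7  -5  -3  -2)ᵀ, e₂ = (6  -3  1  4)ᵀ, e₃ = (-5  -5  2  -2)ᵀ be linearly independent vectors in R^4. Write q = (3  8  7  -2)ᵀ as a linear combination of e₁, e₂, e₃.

q = -2e₁ - e₂ + e₃

Set up the augmented matrix [e₁ | e₂ | e₃ | q] and row-reduce.
Back-substitution yields (α₁, α₂, α₃) = (-2, -1, 1).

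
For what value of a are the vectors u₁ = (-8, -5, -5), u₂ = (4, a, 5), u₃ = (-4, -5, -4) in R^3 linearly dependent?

Place the vectors as rows of a 3×3 matrix; dependence ⇔ determinant zero.
The determinant works out to 12*a - 80.
This vanishes exactly when a = 20/3.

a = 20/3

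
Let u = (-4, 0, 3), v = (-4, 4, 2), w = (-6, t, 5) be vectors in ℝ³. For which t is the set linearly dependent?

Dependence holds iff the 3×3 matrix [u v w] is singular.
Expanding, det = -4*t - 8.
This vanishes exactly when t = -2.

t = -2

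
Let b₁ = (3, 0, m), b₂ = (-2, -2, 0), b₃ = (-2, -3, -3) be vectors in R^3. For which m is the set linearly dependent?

m = -9

Dependence holds iff the 3×3 matrix [b₁ b₂ b₃] is singular.
The determinant works out to 2*m + 18.
This vanishes exactly when m = -9.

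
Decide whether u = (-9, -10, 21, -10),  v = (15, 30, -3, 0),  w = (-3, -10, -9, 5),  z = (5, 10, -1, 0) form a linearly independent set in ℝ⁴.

linearly dependent

The matrix [u|v|w|z] has determinant 0.
A zero determinant means the columns are linearly dependent.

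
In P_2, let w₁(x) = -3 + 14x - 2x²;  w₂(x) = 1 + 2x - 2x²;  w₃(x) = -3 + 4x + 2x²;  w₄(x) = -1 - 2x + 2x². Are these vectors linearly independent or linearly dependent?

Take coordinates with respect to the standard basis {1, x, x²}.
There are 4 vectors in a 3-dimensional space, so they cannot be linearly independent.

linearly dependent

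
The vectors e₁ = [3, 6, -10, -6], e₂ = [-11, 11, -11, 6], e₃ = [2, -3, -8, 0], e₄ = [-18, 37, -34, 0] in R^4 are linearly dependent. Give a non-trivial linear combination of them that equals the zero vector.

2e₁ + 2e₂ - e₃ - e₄ = 0

Set up α₁e₁ + … + α₄e₄ = 0 and solve the homogeneous system.
The free variable yields coefficients (2, 2, -1, -1) (any nonzero multiple also works).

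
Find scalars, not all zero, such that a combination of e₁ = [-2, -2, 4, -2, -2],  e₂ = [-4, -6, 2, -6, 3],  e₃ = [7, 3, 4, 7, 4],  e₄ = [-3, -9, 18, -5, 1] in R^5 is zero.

3e₁ + e₂ + e₃ - e₄ = 0

Row-reduce the matrix with e₁, e₂, e₃, e₄ as columns; the null space gives the coefficients.
A generator of the null space is (3, 1, 1, -1).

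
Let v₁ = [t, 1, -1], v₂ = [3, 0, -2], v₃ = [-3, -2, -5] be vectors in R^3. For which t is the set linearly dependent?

t = 27/4

The set is linearly dependent precisely when det[v₁; v₂; v₃] = 0.
The determinant works out to 27 - 4*t.
This vanishes exactly when t = 27/4.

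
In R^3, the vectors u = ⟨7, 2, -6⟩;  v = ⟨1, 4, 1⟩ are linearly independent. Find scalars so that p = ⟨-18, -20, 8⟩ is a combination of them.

p = -2u - 4v

Write p = c₁u + c₂v and equate components.
Back-substitution yields (c₁, c₂) = (-2, -4).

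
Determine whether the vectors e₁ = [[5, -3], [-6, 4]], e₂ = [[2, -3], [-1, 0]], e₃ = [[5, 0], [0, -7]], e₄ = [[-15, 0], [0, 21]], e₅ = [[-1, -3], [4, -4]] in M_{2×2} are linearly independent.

Take coordinates with respect to the standard basis {E₁₁, E₁₂, E₂₁, E₂₂}.
There are 5 vectors in a 4-dimensional space, so they cannot be linearly independent.

linearly dependent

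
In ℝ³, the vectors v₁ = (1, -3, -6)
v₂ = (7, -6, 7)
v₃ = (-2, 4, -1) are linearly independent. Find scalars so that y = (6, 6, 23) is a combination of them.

Solve the system with v₁, v₂, v₃ as columns and y as the right-hand side.
Row-reducing the augmented matrix gives the unique coefficients (α₁, α₂, α₃) = (-2, 2, 3).

y = -2v₁ + 2v₂ + 3v₃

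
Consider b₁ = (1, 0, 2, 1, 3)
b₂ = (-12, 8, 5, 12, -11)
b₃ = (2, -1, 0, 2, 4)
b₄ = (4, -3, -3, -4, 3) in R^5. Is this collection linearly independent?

Row-reduce the matrix whose columns are b₁, b₂, b₃, b₄.
The reduction yields 3 nonzero rows, so the rank is 3.
Since rank 3 < 4, the set is linearly dependent.
Indeed 2b₁ + b₂ - b₃ + 3b₄ = 0.

linearly dependent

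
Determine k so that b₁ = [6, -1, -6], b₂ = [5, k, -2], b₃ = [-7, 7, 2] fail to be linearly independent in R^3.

k = -13/3

Place the vectors as rows of a 3×3 matrix; dependence ⇔ determinant zero.
Expanding, det = -30*k - 130.
Setting this to zero gives k = -13/3.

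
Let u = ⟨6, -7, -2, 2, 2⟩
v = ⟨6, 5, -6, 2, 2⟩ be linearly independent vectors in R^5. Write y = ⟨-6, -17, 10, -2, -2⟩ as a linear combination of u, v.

Write y = c₁u + c₂v and equate components.
Back-substitution yields (c₁, c₂) = (1, -2).

y = u - 2v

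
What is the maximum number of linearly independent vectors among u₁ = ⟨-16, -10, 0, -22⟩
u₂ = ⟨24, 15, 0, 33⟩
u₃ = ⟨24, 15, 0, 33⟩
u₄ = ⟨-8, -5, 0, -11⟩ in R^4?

1

Row-reduce the 4×4 matrix with these as rows.
Reduction leaves 1 leading entry, giving rank 1.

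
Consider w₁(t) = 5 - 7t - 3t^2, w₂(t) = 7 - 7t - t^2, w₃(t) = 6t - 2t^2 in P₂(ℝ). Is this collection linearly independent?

linearly independent

Write each element as a coordinate vector in ℝ³ using {1, t, t^2}.
Form the 3×3 matrix with these as columns; its determinant is -124.
A nonzero determinant means the columns are linearly independent.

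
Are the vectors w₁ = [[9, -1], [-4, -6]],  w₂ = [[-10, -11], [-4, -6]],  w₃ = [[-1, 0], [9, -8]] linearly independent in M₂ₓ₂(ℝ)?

Take coordinates with respect to the standard basis {E₁₁, E₁₂, E₂₁, E₂₂}.
Row-reduce the matrix whose columns are w₁, w₂, w₃.
The reduction yields 3 nonzero rows, so the rank is 3.
Since rank = 3 (the number of vectors), the set is linearly independent.

linearly independent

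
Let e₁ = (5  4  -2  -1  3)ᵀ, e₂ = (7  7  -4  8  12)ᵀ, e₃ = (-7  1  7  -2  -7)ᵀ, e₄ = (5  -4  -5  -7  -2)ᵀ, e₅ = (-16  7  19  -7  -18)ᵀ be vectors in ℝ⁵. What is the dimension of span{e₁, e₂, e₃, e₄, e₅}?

dim = 3

Apply Gaussian elimination to the matrix whose rows are e₁, e₂, e₃, e₄, e₅.
Exactly 3 pivots survive; hence the rank is 3.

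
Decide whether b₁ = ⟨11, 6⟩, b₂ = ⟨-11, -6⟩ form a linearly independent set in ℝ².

Row-reduce the matrix whose columns are b₁, b₂.
The reduction yields 1 nonzero row, so the rank is 1.
Since rank 1 < 2, the set is linearly dependent.

linearly dependent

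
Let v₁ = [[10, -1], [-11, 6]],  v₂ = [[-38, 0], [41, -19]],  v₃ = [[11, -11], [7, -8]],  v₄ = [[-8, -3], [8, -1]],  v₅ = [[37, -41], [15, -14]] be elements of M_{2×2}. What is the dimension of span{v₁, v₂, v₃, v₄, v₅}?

dim = 3

Represent each element by its coordinate vector in ℝ⁴.
Row-reduce the 5×4 matrix with these as rows.
Reduction leaves 3 leading entries, giving rank 3.
(With 5 elements in a 4-dimensional space the rank is at most 4.)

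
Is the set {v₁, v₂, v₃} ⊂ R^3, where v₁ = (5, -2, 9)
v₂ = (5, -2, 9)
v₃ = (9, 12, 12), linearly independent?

Two of the vectors are equal, giving an immediate dependence.

linearly dependent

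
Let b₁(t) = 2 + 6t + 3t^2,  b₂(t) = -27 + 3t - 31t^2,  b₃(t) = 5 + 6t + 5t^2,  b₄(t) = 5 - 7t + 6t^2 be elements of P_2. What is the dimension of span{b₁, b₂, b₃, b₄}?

dim = 3

Represent each element by its coordinate vector in ℝ³.
Apply Gaussian elimination to the matrix whose rows are b₁, b₂, b₃, b₄.
Exactly 3 pivots survive; hence the rank is 3.
(With 4 elements in a 3-dimensional space the rank is at most 3.)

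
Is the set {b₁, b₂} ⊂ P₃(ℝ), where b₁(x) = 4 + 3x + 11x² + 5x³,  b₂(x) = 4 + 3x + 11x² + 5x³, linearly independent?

Write each element as a coordinate vector in ℝ⁴ using {1, x, …, x³}.
Two of the vectors are equal, giving an immediate dependence.

linearly dependent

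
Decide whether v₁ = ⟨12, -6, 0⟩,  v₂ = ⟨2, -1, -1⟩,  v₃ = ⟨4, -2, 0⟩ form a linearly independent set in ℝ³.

linearly dependent

One vector is a scalar multiple of another, so the set is dependent.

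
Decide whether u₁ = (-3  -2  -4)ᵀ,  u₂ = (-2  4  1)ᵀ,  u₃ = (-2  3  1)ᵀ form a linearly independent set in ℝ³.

Form the 3×3 matrix with these as columns; its determinant is -11.
A nonzero determinant means the columns are linearly independent.

linearly independent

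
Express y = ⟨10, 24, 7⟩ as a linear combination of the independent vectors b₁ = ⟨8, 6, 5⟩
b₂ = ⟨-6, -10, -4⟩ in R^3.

Write y = α₁b₁ + α₂b₂ and equate components.
The system has the unique solution (α₁, α₂) = (-1, -3).

y = -b₁ - 3b₂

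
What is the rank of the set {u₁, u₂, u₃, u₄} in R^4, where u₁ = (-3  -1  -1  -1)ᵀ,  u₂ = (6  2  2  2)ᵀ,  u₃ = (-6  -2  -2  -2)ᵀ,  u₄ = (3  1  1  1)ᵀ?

Apply Gaussian elimination to the matrix whose rows are u₁, u₂, u₃, u₄.
There is 1 pivot column, so rank = 1.

rank 1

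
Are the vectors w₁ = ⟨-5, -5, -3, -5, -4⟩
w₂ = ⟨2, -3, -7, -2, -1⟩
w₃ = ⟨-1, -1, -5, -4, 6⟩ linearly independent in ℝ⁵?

linearly independent

Row-reduce the matrix whose columns are w₁, w₂, w₃.
The reduction yields 3 nonzero rows, so the rank is 3.
Since rank = 3 (the number of vectors), the set is linearly independent.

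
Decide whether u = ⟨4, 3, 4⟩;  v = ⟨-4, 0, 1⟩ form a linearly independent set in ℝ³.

Row-reduce the matrix whose columns are u, v.
The reduction yields 2 nonzero rows, so the rank is 2.
Since rank = 2 (the number of vectors), the set is linearly independent.

linearly independent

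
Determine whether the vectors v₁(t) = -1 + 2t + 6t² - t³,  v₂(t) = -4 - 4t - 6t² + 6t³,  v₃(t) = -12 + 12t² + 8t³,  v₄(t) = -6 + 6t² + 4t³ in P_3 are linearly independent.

linearly dependent

Take coordinates with respect to the standard basis {1, t, …, t³}.
One vector is a scalar multiple of another, so the set is dependent.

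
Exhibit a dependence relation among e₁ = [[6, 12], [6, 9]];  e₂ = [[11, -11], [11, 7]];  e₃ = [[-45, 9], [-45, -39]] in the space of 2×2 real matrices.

2e₁ + 3e₂ + e₃ = 0

Take coordinates with respect to {E₁₁, E₁₂, E₂₁, E₂₂}.
Write the vectors as columns of a matrix and find a nonzero vector in its null space.
A generator of the null space is (2, 3, 1).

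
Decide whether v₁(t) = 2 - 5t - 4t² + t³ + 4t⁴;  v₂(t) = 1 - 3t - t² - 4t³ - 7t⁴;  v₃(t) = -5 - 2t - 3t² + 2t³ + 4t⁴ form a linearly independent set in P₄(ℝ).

Take coordinates with respect to the standard basis {1, t, …, t⁴}.
Row-reduce the matrix whose columns are v₁, v₂, v₃.
The reduction yields 3 nonzero rows, so the rank is 3.
Since rank = 3 (the number of vectors), the set is linearly independent.

linearly independent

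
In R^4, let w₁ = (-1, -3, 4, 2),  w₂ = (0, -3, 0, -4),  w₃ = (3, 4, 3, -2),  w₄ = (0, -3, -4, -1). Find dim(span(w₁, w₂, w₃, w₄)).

4

Form the matrix with w₁, w₂, w₃, w₄ as columns and reduce.
Exactly 4 pivots survive; hence the rank is 4.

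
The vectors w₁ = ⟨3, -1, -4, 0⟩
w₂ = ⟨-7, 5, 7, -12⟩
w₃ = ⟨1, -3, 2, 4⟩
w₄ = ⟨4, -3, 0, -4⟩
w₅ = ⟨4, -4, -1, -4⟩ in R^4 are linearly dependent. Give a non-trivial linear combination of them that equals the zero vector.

Set up α₁w₁ + … + α₅w₅ = 0 and solve the homogeneous system.
The free variable yields coefficients (3, 1, 2, 0, -1) (any nonzero multiple also works).

3w₁ + w₂ + 2w₃ - w₅ = 0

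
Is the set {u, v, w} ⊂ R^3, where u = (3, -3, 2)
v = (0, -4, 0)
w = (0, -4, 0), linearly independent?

linearly dependent

Two of the vectors are equal, giving an immediate dependence.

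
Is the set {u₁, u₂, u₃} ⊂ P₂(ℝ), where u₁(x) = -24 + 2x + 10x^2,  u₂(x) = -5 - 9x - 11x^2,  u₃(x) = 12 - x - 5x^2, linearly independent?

linearly dependent

Write each element as a coordinate vector in ℝ³ using {1, x, x^2}.
One vector is a scalar multiple of another, so the set is dependent.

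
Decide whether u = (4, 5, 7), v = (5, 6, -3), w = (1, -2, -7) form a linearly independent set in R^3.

Place the vectors as rows of a 3×3 matrix and reduce to echelon form.
The reduction yields 3 nonzero rows, so the rank is 3.
Since rank = 3 (the number of vectors), the set is linearly independent.

linearly independent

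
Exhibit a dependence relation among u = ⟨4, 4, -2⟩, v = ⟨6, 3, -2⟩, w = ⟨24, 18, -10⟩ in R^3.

Row-reduce the matrix with u, v, w as columns; the null space gives the coefficients.
The free variable yields coefficients (3, 2, -1) (any nonzero multiple also works).

3u + 2v - w = 0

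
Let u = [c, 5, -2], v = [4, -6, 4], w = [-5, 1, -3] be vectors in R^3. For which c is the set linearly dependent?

c = -6/7

The vectors are dependent exactly when the determinant of the matrix with rows u, v, w vanishes.
Expanding, det = 14*c + 12.
This vanishes exactly when c = -6/7.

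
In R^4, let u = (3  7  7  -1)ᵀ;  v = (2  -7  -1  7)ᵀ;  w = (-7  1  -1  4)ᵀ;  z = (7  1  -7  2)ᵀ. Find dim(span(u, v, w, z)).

4

Put the 4×4 matrix [u|v|w|z] into echelon form.
Reduction leaves 4 leading entries, giving rank 4.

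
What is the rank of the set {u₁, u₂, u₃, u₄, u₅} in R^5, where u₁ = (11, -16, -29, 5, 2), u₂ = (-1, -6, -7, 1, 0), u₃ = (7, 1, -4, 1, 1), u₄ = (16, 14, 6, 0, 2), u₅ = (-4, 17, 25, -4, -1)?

rank 2

Row-reduce the 5×5 matrix with these as rows.
Exactly 2 pivots survive; hence the rank is 2.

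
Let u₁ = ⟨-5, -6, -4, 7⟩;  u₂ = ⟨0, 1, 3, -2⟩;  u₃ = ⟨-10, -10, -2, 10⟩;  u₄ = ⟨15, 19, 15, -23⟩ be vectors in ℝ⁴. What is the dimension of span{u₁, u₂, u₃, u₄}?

dim = 2

Put the 4×4 matrix [u₁|u₂|u₃|u₄] into echelon form.
The echelon form has 2 nonzero rows, so the rank is 2.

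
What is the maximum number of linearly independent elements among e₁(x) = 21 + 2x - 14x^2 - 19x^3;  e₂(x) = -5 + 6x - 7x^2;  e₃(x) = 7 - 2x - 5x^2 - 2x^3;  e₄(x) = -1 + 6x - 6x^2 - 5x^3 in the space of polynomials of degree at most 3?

3

Pass to coordinate vectors with respect to the basis {1, x, …, x^3}.
Row-reduce the 4×4 matrix with these as rows.
There are 3 pivot columns, so rank = 3.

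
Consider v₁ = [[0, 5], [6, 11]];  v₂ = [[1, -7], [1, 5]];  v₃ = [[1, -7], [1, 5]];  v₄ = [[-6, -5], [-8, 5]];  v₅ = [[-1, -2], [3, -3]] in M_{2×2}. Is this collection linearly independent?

linearly dependent

Take coordinates with respect to the standard basis {E₁₁, E₁₂, E₂₁, E₂₂}.
There are 5 vectors in a 4-dimensional space, so they cannot be linearly independent.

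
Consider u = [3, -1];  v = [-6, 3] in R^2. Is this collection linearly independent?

linearly independent

Place the vectors as rows of a 2×2 matrix and reduce to echelon form.
The reduction yields 2 nonzero rows, so the rank is 2.
Since rank = 2 (the number of vectors), the set is linearly independent.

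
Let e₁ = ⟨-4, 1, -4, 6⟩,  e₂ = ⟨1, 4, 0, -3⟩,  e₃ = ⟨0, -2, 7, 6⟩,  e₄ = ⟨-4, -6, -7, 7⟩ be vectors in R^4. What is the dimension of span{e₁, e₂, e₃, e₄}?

4

Form the matrix with e₁, e₂, e₃, e₄ as columns and reduce.
Exactly 4 pivots survive; hence the rank is 4.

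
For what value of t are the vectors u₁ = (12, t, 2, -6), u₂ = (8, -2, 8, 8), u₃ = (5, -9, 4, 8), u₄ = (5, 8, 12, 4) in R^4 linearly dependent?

The set is linearly dependent precisely when det[u₁; u₂; u₃; u₄] = 0.
The determinant works out to 160*t - 4400.
Solving 160*t - 4400 = 0 yields t = 55/2.

t = 55/2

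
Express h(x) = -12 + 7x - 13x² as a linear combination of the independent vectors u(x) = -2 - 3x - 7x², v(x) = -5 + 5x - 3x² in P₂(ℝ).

h = u + 2v

Identify each element with its coordinate vector in ℝ³ via {1, x, x²}.
Solve the system with u, v as columns and h as the right-hand side.
Back-substitution yields (α₁, α₂) = (1, 2).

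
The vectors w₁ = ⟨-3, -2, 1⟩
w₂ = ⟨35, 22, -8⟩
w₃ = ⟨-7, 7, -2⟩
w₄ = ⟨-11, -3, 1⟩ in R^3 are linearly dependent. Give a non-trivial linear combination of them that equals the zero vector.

Solve the homogeneous system with w₁, w₂, w₃, w₄ as columns by row-reducing the coefficient matrix.
A generator of the null space is (3, 1, -1, 3).

3w₁ + w₂ - w₃ + 3w₄ = 0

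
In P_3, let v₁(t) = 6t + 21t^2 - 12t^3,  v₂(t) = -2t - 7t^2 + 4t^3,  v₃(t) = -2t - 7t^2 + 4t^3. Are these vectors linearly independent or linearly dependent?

Write each element as a coordinate vector in ℝ⁴ using {1, t, …, t^3}.
Two of the vectors are equal, giving an immediate dependence.

linearly dependent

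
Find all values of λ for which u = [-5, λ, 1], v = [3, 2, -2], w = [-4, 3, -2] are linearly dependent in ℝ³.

λ = -1/2

The vectors are dependent exactly when the determinant of the matrix with rows u, v, w vanishes.
Cofactor expansion gives det = 14*λ + 7.
Setting this to zero gives λ = -1/2.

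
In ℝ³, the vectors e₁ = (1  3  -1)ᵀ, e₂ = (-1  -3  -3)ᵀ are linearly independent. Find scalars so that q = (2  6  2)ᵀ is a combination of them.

Write q = c₁e₁ + c₂e₂ and equate components.
Back-substitution yields (c₁, c₂) = (1, -1).

q = e₁ - e₂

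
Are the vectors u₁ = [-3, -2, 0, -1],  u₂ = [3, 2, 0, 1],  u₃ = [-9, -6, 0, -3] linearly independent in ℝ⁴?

Row-reduce the matrix whose columns are u₁, u₂, u₃.
The reduction yields 1 nonzero row, so the rank is 1.
Since rank 1 < 3, the set is linearly dependent.
Indeed u₁ + u₂ = 0.

linearly dependent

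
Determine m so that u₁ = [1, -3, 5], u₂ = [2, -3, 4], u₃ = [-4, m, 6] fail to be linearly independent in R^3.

m = -1

Dependence holds iff the 3×3 matrix [u₁ u₂ u₃] is singular.
Expanding, det = 6*m + 6.
Solving 6*m + 6 = 0 yields m = -1.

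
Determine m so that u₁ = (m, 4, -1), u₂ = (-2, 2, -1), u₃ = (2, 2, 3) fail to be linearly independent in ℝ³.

The set is linearly dependent precisely when det[u₁; u₂; u₃] = 0.
Cofactor expansion gives det = 8*m + 24.
Solving 8*m + 24 = 0 yields m = -3.

m = -3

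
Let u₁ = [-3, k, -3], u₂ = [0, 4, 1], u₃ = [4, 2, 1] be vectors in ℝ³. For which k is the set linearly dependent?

k = -21/2

Place the vectors as rows of a 3×3 matrix; dependence ⇔ determinant zero.
Cofactor expansion gives det = 4*k + 42.
Setting this to zero gives k = -21/2.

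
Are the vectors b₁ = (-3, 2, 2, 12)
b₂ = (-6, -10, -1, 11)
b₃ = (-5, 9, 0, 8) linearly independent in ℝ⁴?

Place the vectors as rows of a 3×4 matrix and reduce to echelon form.
The reduction yields 3 nonzero rows, so the rank is 3.
Since rank = 3 (the number of vectors), the set is linearly independent.

linearly independent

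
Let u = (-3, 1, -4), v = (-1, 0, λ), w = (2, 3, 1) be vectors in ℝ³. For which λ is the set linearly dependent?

λ = -13/11

Dependence holds iff the 3×3 matrix [u v w] is singular.
Cofactor expansion gives det = 11*λ + 13.
Solving 11*λ + 13 = 0 yields λ = -13/11.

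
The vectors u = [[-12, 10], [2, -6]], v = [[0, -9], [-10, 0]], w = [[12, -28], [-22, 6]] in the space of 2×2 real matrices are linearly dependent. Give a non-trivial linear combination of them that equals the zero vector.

u - 2v + w = 0

Take coordinates with respect to {E₁₁, E₁₂, E₂₁, E₂₂}.
Row-reduce the matrix with u, v, w as columns; the null space gives the coefficients.
A generator of the null space is (1, -2, 1).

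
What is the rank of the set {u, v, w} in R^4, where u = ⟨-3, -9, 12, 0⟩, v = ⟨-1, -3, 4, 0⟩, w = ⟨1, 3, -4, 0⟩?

rank 1

Row-reduce the 3×4 matrix with these as rows.
The echelon form has 1 nonzero row, so the rank is 1.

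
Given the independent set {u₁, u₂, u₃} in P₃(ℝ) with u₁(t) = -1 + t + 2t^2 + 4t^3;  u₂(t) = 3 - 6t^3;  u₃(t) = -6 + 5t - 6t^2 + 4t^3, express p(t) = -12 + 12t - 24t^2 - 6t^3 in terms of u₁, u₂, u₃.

Identify each element with its coordinate vector in ℝ⁴ via {1, t, …, t^3}.
Write p = α₁u₁ + … + α₃u₃ and equate components.
The system has the unique solution (α₁, α₂, α₃) = (-3, 1, 3).

p = -3u₁ + u₂ + 3u₃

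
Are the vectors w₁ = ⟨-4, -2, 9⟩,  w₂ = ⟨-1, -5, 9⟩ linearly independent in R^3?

Row-reduce the matrix whose columns are w₁, w₂.
The reduction yields 2 nonzero rows, so the rank is 2.
Since rank = 2 (the number of vectors), the set is linearly independent.

linearly independent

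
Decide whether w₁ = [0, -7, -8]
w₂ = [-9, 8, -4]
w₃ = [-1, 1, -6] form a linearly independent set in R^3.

linearly independent

Form the 3×3 matrix with these as columns; its determinant is 358.
A nonzero determinant means the columns are linearly independent.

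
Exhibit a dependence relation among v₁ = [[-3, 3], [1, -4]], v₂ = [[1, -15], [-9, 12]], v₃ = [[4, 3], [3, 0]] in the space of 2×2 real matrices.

Take coordinates with respect to {E₁₁, E₁₂, E₂₁, E₂₂}.
Write the vectors as columns of a matrix and find a nonzero vector in its null space.
The free variable yields coefficients (3, 1, 2) (any nonzero multiple also works).

3v₁ + v₂ + 2v₃ = 0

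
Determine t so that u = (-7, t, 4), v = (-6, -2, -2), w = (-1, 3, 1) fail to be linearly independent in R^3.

t = 27/2

The vectors are dependent exactly when the determinant of the matrix with rows u, v, w vanishes.
The determinant works out to 8*t - 108.
This vanishes exactly when t = 27/2.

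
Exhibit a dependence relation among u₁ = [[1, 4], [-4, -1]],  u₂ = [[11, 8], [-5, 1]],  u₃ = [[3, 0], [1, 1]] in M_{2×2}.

Take coordinates with respect to {E₁₁, E₁₂, E₂₁, E₂₂}.
Solve the homogeneous system with u₁, u₂, u₃ as columns by row-reducing the coefficient matrix.
The free variable yields coefficients (2, -1, 3) (any nonzero multiple also works).

2u₁ - u₂ + 3u₃ = 0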